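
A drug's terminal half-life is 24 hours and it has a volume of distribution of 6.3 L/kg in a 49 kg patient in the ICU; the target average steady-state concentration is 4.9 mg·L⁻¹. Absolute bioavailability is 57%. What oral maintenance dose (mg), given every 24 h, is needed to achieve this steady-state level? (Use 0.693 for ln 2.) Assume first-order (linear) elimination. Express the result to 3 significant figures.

Vd = 6.3 L/kg × 49 kg = 308.7 L
k = 0.693/24 = 0.02888 h⁻¹, so CL = k·Vd = 0.02888 × 308.7 = 8.915 L/h
D = CL × Css × τ / F = 8.915 × 4.9 × 24 / 0.57 = 1839 mg

1840 mg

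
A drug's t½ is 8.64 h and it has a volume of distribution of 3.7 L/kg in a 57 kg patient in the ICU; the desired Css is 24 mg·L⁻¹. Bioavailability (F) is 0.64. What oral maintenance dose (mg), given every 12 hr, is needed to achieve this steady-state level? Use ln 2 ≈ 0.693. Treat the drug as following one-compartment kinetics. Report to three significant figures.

7610 mg

Vd = 3.7 L/kg × 57 kg = 210.9 L
k = 0.693/8.64 = 0.08021 h⁻¹, so CL = k·Vd = 0.08021 × 210.9 = 16.92 L/h
D = CL × Css × τ / F = 16.92 × 24 × 12 / 0.64 = 7614 mg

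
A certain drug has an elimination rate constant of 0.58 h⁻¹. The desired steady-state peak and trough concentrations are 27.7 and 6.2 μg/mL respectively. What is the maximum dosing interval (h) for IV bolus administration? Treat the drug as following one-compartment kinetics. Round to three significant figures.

2.58 h

Between IV bolus doses, concentration decays as C = C₀·e^(−kτ), so C_peak/C_trough = e^(kτ).
τ_max = ln(C_peak/C_trough) / k = ln(27.7/6.2) / 0.5800 = 1.497 / 0.5800 = 2.581 h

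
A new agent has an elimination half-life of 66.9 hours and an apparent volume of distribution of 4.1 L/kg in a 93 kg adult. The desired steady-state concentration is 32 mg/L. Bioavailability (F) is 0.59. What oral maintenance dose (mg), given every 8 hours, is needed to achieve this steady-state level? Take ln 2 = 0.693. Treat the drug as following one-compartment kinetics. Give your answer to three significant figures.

Vd(total) = 93 kg × 4.1 L/kg = 381.3 L
k = 0.693/66.9 = 0.01036 h⁻¹, so CL = k·Vd = 0.01036 × 381.3 = 3.950 L/h
D = CL × Css × τ / F = 3.950 × 32 × 8 / 0.59 = 1714 mg

1710 mg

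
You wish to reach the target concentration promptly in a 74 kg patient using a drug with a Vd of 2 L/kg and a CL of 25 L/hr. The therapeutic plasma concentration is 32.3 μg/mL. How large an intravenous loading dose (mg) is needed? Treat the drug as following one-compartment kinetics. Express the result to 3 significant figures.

Vd(total) = 74 kg × 2 L/kg = 148.0 L
LD = Vd × C = 148.0 × 32.30 = 4780 mg

4780 mg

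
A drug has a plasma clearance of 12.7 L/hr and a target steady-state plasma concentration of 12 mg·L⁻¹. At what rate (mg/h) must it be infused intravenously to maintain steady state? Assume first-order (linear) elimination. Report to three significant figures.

152 mg/h

Infusion rate = CL · Css = 12.70 L/h × 12 mg/L = 152.4 mg/h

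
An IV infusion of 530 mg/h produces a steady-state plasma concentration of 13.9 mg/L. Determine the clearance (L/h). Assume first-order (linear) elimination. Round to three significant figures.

38.1 L/h

At steady state, infusion rate = CL × Css, so CL = rate / Css.
CL = 530 / 13.9 = 38.13 L/h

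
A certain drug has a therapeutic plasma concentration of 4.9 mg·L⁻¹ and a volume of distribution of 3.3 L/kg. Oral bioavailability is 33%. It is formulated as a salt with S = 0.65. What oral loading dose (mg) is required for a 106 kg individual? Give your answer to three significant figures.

Vd = 3.3 L/kg × 106 kg = 349.8 L
LD = Vd × C / F / S = 349.8 × 4.900 / 0.33 / 0.65 = 7991 mg

7990 mg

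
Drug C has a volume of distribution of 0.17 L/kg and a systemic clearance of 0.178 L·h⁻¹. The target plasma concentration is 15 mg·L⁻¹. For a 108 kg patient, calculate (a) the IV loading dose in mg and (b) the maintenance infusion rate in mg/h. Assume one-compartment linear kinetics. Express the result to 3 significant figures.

(a) 275 mg; (b) 2.67 mg/h

Total Vd = 0.17 × 108 = 18.36 L
Loading: fill Vd to C_target → 18.36 L × 15 mg/L = 275.4 mg
Maintenance infusion rate = CL × Css = 0.1780 × 15 = 2.670 mg/h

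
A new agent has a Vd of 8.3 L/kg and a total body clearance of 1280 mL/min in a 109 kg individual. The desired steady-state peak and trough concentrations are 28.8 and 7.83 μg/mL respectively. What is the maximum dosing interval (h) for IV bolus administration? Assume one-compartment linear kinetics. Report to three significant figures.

15.3 h

Total Vd = 8.3 × 109 = 904.7 L
CL = 1280 mL/min × 60/1000 = 76.80 L/h
k = CL / Vd = 76.80 / 904.7 = 0.08489 h⁻¹
Between IV bolus doses, concentration decays as C = C₀·e^(−kτ), so C_peak/C_trough = e^(kτ).
τ_max = ln(C_peak/C_trough) / k = ln(28.8/7.83) / 0.08489 = 1.302 / 0.08489 = 15.34 h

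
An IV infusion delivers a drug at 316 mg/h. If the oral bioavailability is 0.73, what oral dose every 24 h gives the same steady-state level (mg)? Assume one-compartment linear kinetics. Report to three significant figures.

To maintain the same Css, the systemic dosing rate must be unchanged: F·D/τ = infusion rate.
D = rate × τ / F = 316 × 24 / 0.73 = 10390 mg

10400 mg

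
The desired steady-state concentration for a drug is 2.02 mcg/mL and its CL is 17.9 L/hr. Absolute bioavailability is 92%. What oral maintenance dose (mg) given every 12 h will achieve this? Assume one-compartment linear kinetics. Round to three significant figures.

D = CL × Css × τ / F = 17.90 × 2.02 × 12 / 0.92 = 471.6 mg

472 mg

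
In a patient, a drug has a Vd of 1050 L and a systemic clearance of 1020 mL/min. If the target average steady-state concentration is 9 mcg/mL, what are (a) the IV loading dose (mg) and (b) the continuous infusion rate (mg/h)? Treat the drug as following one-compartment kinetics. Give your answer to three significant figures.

Loading: fill Vd to C_target → 1050 L × 9 mg/L = 9450 mg
CL = 1020 mL/min = 1020 × 0.06 = 61.20 L/h
Maintenance: replace elimination → rate = CL × Css = 61.20 × 9 = 550.8 mg/h

(a) 9450 mg; (b) 551 mg/h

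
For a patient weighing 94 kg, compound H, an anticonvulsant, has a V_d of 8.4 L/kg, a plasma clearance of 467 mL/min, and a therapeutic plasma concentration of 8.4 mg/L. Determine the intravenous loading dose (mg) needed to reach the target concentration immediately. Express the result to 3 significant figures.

Vd = 8.4 L/kg × 94 kg = 789.6 L
LD = Vd × C = 789.6 × 8.400 = 6633 mg

6630 mg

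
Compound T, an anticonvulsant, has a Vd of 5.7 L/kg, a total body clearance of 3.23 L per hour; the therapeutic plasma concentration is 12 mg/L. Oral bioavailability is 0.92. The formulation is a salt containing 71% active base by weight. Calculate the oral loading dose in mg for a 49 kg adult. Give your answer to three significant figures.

Vd(total) = 49 kg × 5.7 L/kg = 279.3 L
LD = Vd × C / F / S = 279.3 × 12.00 / 0.92 / 0.71 = 5131 mg

5130 mg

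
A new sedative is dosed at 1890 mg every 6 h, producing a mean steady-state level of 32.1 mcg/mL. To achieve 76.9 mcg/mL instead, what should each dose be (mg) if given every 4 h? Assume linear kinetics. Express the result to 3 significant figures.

With linear kinetics, Css is proportional to dose rate (D/τ) at fixed clearance.
D₂ = D₁ × (Css,target / Css,current) × (τ₂/τ₁) = 1890 × (76.9/32.1) × (4/6) = 3019 mg

3020 mg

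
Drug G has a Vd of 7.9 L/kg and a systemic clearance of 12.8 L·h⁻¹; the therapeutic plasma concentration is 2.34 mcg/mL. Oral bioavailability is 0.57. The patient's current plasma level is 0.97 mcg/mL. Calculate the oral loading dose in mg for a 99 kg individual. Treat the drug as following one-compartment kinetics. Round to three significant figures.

Vd = 7.9 L/kg × 99 kg = 782.1 L
Concentration deficit ΔC = 2.34 − 0.97 = 1.370 mg/L
LD = Vd × ΔC / F = 782.1 × 1.370 / 0.57 = 1880 mg

1880 mg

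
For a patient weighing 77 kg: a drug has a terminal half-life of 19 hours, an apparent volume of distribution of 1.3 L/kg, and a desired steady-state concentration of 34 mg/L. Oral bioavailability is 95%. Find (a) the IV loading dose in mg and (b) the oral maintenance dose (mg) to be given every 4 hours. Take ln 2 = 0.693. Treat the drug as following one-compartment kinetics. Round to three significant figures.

(a) 3400 mg; (b) 523 mg

Total Vd = 1.3 × 77 = 100.1 L
LD = Vd × C = 100.1 × 34 = 3403 mg
CL = 0.693 × Vd / t½ = 0.693 × 100.1 / 19 = 3.651 L/h
D = CL × Css × τ / F = 3.651 × 34 × 4 / 0.95 = 522.7 mg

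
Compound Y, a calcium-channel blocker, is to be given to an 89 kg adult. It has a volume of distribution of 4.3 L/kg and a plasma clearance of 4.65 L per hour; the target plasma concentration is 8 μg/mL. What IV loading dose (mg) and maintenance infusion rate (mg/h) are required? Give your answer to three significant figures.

Vd(total) = 89 kg × 4.3 L/kg = 382.7 L
LD = Vd · C_target = 382.7 × 8 = 3062 mg
Maintenance infusion rate = CL × Css = 4.650 × 8 = 37.20 mg/h

(a) 3060 mg; (b) 37.2 mg/h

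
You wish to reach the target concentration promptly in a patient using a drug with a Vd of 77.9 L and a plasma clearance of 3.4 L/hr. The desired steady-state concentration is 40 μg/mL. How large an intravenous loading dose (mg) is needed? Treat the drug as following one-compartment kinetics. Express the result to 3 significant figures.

3120 mg

LD is governed by Vd — clearance does not enter the loading-dose calculation.
LD = Vd × C = 77.90 × 40.00 = 3116 mg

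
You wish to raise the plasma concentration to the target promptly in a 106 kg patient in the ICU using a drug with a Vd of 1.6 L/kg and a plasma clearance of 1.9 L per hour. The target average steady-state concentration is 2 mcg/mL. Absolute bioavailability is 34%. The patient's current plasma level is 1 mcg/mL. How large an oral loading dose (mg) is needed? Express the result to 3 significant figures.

499 mg

Total Vd = 1.6 × 106 = 169.6 L
Concentration deficit ΔC = 2 − 1 = 1.000 mg/L
LD = Vd × ΔC / F = 169.6 × 1.000 / 0.34 = 498.8 mg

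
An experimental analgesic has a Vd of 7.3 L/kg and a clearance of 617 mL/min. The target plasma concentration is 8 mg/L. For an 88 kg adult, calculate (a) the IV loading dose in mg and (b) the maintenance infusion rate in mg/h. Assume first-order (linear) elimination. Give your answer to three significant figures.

(a) 5140 mg; (b) 296 mg/h

Vd = 7.3 L/kg × 88 kg = 642.4 L
Loading dose = Vd × C = 642.4 × 8 = 5139 mg
Convert clearance: 617 mL/min × 60 min/h ÷ 1000 mL/L = 37.02 L/h
Maintenance: replace elimination → rate = CL × Css = 37.02 × 8 = 296.2 mg/h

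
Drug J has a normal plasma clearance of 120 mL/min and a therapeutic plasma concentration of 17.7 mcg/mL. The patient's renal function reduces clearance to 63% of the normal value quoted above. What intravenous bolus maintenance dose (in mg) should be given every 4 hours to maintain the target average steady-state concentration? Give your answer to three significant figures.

CL = 120 mL/min = 120 × 0.06 = 7.200 L/h
Patient clearance = 0.63 × 7.200 = 4.536 L/h
D = CL × Css × τ = 4.536 × 17.7 × 4 = 321.1 mg

321 mg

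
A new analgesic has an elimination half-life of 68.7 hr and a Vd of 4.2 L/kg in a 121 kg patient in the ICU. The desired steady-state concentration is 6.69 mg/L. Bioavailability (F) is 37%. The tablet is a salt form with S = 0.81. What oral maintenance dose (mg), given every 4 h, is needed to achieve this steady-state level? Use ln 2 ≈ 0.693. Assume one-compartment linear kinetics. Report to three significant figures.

458 mg

Total Vd = 4.2 × 121 = 508.2 L
CL = 0.693 × Vd / t½ = 0.693 × 508.2 / 68.7 = 5.126 L/h
D = CL × Css × τ / F / S = 5.126 × 6.69 × 4 / 0.37 / 0.81 = 457.7 mg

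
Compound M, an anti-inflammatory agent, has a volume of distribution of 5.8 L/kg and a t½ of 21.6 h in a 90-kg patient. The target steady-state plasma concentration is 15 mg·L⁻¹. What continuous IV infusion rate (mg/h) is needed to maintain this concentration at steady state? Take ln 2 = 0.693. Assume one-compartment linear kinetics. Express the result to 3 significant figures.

251 mg/h

Vd = 5.8 L/kg × 90 kg = 522.0 L
CL = 0.693 × Vd / t½ = 0.693 × 522.0 / 21.6 = 16.75 L/h
Infusion rate = CL × Css = 16.75 × 15 = 251.3 mg/h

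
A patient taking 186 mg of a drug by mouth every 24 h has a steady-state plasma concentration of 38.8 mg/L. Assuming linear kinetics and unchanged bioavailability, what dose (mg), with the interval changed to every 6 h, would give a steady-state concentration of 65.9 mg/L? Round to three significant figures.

With linear kinetics, Css is proportional to dose rate (D/τ) at fixed clearance.
D₂ = D₁ × (Css,target / Css,current) × (τ₂/τ₁) = 186 × (65.9/38.8) × (6/24) = 78.98 mg

79.0 mg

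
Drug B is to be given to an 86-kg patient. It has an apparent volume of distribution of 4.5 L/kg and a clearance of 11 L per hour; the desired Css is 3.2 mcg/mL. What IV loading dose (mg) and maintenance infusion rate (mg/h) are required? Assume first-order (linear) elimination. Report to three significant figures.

(a) 1240 mg; (b) 35.2 mg/h

Vd(total) = 86 kg × 4.5 L/kg = 387.0 L
LD = Vd · C_target = 387.0 × 3.2 = 1238 mg
Maintenance infusion rate = CL × Css = 11.00 × 3.2 = 35.20 mg/h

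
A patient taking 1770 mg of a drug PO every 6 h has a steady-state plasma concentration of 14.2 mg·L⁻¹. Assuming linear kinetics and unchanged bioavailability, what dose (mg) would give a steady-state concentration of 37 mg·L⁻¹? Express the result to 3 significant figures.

For first-order elimination, Css ∝ F·D/(CL·τ); F and CL are unchanged, so Css ∝ D/τ.
D₂ = D₁ × (Css,target / Css,current) = 1770 × 37/14.2 = 4612 mg

4610 mg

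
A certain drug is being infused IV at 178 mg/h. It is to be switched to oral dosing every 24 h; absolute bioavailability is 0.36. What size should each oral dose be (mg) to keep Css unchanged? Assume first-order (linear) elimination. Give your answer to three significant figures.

To maintain the same Css, the systemic dosing rate must be unchanged: F·D/τ = infusion rate.
D = rate × τ / F = 178 × 24 / 0.36 = 11870 mg

11900 mg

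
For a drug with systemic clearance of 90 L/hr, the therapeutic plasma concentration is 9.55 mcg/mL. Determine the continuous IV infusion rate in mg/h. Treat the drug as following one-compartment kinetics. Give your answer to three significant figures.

860 mg/h

At steady state, infusion rate equals elimination rate: rate in = CL × Css.
Infusion rate = CL · Css = 90.00 L/h × 9.55 mg/L = 859.5 mg/h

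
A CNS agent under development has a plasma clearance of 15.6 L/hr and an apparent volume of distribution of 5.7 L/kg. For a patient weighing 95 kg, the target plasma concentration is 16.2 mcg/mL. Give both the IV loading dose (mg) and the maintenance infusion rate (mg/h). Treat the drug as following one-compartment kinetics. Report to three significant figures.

(a) 8770 mg; (b) 253 mg/h

Vd = 5.7 L/kg × 95 kg = 541.5 L
Loading: fill Vd to C_target → 541.5 L × 16.2 mg/L = 8772 mg
Infusion rate = 15.60 L/h × 16.2 mg/L = 252.7 mg/h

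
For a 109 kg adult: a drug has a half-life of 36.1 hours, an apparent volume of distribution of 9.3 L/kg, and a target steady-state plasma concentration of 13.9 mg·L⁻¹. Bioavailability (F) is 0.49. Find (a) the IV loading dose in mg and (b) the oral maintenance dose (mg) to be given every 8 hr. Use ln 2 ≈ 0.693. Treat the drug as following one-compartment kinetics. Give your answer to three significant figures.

Total Vd = 9.3 × 109 = 1014 L
LD = Vd × C = 1014 × 13.9 = 14090 mg
CL = 0.693 × Vd / t½ = 0.693 × 1014 / 36.1 = 19.47 L/h
D = CL × Css × τ / F = 19.47 × 13.9 × 8 / 0.49 = 4418 mg

(a) 14100 mg; (b) 4420 mg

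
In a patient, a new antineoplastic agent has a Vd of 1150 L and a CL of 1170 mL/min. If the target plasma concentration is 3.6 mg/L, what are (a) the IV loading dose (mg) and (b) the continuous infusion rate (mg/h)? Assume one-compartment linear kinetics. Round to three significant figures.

(a) 4140 mg; (b) 253 mg/h

Loading: fill Vd to C_target → 1150 L × 3.6 mg/L = 4140 mg
Convert clearance: 1170 mL/min × 60 min/h ÷ 1000 mL/L = 70.20 L/h
Maintenance infusion rate = CL × Css = 70.20 × 3.6 = 252.7 mg/h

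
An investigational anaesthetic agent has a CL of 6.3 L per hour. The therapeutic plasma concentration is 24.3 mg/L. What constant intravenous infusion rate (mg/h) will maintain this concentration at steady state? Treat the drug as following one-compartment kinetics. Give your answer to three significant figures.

Infusion rate = CL · Css = 6.300 L/h × 24.3 mg/L = 153.1 mg/h

153 mg/h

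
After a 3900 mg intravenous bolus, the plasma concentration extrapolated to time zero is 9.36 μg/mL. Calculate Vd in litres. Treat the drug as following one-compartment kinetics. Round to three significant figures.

417 L

Immediately after an IV bolus, C₀ = Dose / Vd, so Vd = Dose / C₀.
Vd = 3900 / 9.36 = 416.7 L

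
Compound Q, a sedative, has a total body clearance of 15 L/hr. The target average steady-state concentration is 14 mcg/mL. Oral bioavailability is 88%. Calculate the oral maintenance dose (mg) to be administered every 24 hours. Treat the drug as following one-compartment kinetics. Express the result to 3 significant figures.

At steady state, dose per interval replaces the amount cleared in that interval: F·D/τ = CL·Css.
D = CL × Css × τ / F = 15.00 × 14 × 24 / 0.88 = 5727 mg

5730 mg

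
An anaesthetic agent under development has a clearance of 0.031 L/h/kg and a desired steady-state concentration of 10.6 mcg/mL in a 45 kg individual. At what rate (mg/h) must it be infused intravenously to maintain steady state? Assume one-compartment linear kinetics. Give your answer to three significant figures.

14.8 mg/h

CL = 0.031 L/h/kg × 45 kg = 1.395 L/h
R₀ = 1.395 × 10.6 = 14.79 mg/h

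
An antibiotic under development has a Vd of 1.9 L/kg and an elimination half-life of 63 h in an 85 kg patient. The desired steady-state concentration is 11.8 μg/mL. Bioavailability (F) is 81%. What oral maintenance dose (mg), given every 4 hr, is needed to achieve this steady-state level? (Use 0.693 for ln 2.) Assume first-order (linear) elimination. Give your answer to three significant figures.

Vd(total) = 85 kg × 1.9 L/kg = 161.5 L
k = 0.693/63 = 0.01100 h⁻¹, so CL = k·Vd = 0.01100 × 161.5 = 1.777 L/h
D = CL × Css × τ / F = 1.777 × 11.8 × 4 / 0.81 = 103.5 mg

104 mg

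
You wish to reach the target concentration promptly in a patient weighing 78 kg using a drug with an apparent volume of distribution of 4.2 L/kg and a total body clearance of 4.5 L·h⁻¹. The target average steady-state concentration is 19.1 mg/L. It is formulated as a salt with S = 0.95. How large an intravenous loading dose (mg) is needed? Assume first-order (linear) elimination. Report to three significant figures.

Vd(total) = 78 kg × 4.2 L/kg = 327.6 L
Loading dose depends on Vd (not clearance): it fills the distribution volume.
LD = Vd × C / S = 327.6 × 19.10 / 0.95 = 6586 mg

6590 mg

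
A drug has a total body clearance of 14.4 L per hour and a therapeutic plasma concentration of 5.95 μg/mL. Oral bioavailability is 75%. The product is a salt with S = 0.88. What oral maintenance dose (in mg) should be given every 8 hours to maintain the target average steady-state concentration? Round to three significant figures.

1040 mg

At steady state, dose per interval replaces the amount cleared in that interval: F·S·D/τ = CL·Css.
D = CL × Css × τ / F / S = 14.40 × 5.95 × 8 / 0.75 / 0.88 = 1039 mg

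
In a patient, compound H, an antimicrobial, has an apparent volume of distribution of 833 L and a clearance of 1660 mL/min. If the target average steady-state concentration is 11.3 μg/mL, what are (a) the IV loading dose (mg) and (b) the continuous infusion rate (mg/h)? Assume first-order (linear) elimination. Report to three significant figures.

Loading: fill Vd to C_target → 833.0 L × 11.3 mg/L = 9413 mg
Convert clearance: 1660 mL/min × 60 min/h ÷ 1000 mL/L = 99.60 L/h
Infusion rate = 99.60 L/h × 11.3 mg/L = 1125 mg/h

(a) 9410 mg; (b) 1130 mg/h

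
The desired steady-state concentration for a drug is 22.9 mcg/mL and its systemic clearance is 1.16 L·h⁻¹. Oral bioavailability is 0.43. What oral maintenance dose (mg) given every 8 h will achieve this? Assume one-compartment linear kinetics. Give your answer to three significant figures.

At steady state, dose per interval replaces the amount cleared in that interval: F·D/τ = CL·Css.
D = CL × Css × τ / F = 1.160 × 22.9 × 8 / 0.43 = 494.2 mg

494 mg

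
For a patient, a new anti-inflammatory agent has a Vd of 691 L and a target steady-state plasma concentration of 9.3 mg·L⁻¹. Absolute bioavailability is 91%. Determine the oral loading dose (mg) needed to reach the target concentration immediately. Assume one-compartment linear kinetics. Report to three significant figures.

7060 mg

The loading dose fills Vd to the target concentration.
LD = Vd × C / F = 691.0 × 9.300 / 0.91 = 7062 mg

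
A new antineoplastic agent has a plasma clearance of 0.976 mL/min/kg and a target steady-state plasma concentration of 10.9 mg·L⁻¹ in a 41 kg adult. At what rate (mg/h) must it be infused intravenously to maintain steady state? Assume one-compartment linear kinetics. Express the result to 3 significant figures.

CL = 0.976 mL/min/kg × 41 kg = 40.02 mL/min = 40.02 × 60/1000 = 2.401 L/h
R₀ = 2.401 × 10.9 = 26.17 mg/h

26.2 mg/h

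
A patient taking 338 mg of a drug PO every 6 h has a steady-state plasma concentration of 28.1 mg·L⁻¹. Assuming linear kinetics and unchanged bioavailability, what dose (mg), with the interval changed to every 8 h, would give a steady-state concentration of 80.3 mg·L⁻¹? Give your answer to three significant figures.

For first-order elimination, Css ∝ F·D/(CL·τ); F and CL are unchanged, so Css ∝ D/τ.
D₂ = D₁ × (Css,target / Css,current) × (τ₂/τ₁) = 338 × (80.3/28.1) × (8/6) = 1288 mg

1290 mg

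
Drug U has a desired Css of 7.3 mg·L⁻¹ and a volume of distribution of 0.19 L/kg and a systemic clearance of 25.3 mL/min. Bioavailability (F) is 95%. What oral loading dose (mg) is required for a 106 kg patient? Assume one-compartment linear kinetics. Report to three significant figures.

Vd = 0.19 L/kg × 106 kg = 20.14 L
LD = Vd × C / F = 20.14 × 7.300 / 0.95 = 154.8 mg

155 mg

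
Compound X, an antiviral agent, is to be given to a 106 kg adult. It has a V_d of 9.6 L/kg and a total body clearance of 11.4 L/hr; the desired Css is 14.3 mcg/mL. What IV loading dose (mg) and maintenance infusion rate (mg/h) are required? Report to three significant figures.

(a) 14600 mg; (b) 163 mg/h

Total Vd = 9.6 × 106 = 1018 L
Loading dose = Vd × C = 1018 × 14.3 = 14560 mg
Maintenance infusion rate = CL × Css = 11.40 × 14.3 = 163.0 mg/h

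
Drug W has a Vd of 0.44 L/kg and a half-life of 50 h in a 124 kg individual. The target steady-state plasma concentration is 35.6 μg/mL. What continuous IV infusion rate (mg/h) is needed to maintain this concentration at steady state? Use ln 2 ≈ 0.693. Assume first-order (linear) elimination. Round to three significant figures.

Total Vd = 0.44 × 124 = 54.56 L
k = 0.693/50 = 0.01386 h⁻¹, so CL = k·Vd = 0.01386 × 54.56 = 0.7562 L/h
Infusion rate = CL × Css = 0.7562 × 35.6 = 26.92 mg/h

26.9 mg/h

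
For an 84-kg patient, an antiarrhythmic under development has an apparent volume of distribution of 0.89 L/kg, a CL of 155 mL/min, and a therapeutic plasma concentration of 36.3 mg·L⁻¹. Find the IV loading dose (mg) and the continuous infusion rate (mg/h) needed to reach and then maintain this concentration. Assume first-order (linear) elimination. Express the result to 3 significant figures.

(a) 2710 mg; (b) 338 mg/h

Total Vd = 0.89 × 84 = 74.76 L
Loading dose = Vd × C = 74.76 × 36.3 = 2714 mg
CL = 155 mL/min = 155 × 0.06 = 9.300 L/h
Maintenance: replace elimination → rate = CL × Css = 9.300 × 36.3 = 337.6 mg/h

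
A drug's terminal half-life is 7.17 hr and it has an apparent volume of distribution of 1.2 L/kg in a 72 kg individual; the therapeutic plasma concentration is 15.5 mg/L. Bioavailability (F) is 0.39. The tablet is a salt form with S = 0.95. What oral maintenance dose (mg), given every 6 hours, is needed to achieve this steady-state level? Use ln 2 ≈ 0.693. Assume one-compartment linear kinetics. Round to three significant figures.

2100 mg

Total Vd = 1.2 × 72 = 86.40 L
CL = ln 2 · Vd / t½ = 0.693 × 86.40 / 7.17 = 8.351 L/h
D = CL × Css × τ / F / S = 8.351 × 15.5 × 6 / 0.39 / 0.95 = 2096 mg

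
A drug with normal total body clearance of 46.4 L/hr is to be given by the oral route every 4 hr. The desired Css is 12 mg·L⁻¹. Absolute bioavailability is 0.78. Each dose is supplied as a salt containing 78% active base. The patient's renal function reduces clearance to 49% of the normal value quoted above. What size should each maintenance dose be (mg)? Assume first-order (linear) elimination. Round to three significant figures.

Patient clearance = 0.49 × 46.40 = 22.74 L/h
D = CL × Css × τ / F / S = 22.74 × 12 × 4 / 0.78 / 0.78 = 1794 mg

1790 mg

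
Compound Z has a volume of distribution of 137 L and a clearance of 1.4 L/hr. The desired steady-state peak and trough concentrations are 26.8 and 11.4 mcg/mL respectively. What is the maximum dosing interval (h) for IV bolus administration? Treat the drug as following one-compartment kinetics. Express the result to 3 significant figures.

k = CL / Vd = 1.400 / 137.0 = 0.01022 h⁻¹
Between IV bolus doses, concentration decays as C = C₀·e^(−kτ), so C_peak/C_trough = e^(kτ).
τ_max = ln(C_peak/C_trough) / k = ln(26.8/11.4) / 0.01022 = 0.8548 / 0.01022 = 83.64 h

83.6 h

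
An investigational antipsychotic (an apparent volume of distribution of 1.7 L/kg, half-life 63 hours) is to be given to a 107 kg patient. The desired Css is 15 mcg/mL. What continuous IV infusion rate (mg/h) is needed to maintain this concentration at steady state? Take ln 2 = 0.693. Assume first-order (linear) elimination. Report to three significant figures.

30.0 mg/h

Vd = 1.7 L/kg × 107 kg = 181.9 L
CL = ln 2 · Vd / t½ = 0.693 × 181.9 / 63 = 2.001 L/h
Infusion rate = CL × Css = 2.001 × 15 = 30.02 mg/h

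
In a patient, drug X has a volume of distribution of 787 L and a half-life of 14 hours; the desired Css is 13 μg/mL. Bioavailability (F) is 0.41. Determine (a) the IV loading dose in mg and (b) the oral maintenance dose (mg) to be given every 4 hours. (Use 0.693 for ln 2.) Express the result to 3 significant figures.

LD = Vd × C = 787.0 × 13 = 10230 mg
CL = 0.693 × Vd / t½ = 0.693 × 787.0 / 14 = 38.96 L/h
D = CL × Css × τ / F = 38.96 × 13 × 4 / 0.41 = 4941 mg

(a) 10200 mg; (b) 4940 mg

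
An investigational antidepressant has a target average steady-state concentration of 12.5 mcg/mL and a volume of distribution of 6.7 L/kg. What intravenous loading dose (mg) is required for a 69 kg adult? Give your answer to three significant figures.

5780 mg

Vd = 6.7 L/kg × 69 kg = 462.3 L
LD = Vd × C = 462.3 × 12.50 = 5779 mg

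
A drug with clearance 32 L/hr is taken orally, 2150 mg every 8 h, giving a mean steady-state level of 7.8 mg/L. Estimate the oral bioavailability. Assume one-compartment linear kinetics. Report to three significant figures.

0.929

F·D/τ = CL·Css at steady state → F = CL·Css·τ / D.
F = 32 × 7.8 × 8 / 2150 = 0.929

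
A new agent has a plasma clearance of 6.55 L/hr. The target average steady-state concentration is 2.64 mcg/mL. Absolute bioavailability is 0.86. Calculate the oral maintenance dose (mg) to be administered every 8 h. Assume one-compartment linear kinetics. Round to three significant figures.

D = CL × Css × τ / F = 6.550 × 2.64 × 8 / 0.86 = 160.9 mg

161 mg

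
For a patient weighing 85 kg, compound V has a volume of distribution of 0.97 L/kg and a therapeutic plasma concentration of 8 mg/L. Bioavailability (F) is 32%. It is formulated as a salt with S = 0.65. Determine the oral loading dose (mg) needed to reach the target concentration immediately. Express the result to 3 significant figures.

Vd(total) = 85 kg × 0.97 L/kg = 82.45 L
The loading dose fills Vd to the target concentration.
LD = Vd × C / F / S = 82.45 × 8.000 / 0.32 / 0.65 = 3171 mg

3170 mg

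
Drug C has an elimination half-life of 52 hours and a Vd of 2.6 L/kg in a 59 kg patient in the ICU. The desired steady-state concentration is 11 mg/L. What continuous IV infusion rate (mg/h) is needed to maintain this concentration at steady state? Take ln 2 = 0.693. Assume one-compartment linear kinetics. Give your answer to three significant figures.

Total Vd = 2.6 × 59 = 153.4 L
CL = ln 2 · Vd / t½ = 0.693 × 153.4 / 52 = 2.044 L/h
Infusion rate = CL × Css = 2.044 × 11 = 22.48 mg/h

22.5 mg/h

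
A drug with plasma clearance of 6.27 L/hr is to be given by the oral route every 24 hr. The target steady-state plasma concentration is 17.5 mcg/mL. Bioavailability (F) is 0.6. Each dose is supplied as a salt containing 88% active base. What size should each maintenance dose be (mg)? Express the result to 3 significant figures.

4990 mg

D = CL × Css × τ / F / S = 6.270 × 17.5 × 24 / 0.6 / 0.88 = 4988 mg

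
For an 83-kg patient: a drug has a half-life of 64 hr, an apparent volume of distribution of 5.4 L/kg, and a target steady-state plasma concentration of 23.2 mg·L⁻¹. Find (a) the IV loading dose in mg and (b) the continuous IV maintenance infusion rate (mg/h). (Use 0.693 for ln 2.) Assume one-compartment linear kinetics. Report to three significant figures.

(a) 10400 mg; (b) 113 mg/h

Vd(total) = 83 kg × 5.4 L/kg = 448.2 L
LD = Vd × C = 448.2 × 23.2 = 10400 mg
CL = 0.693 × Vd / t½ = 0.693 × 448.2 / 64 = 4.853 L/h
Infusion rate = CL × Css = 4.853 × 23.2 = 112.6 mg/h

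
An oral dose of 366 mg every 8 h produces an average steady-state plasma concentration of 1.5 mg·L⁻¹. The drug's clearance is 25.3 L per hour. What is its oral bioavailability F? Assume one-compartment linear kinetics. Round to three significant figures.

F·D/τ = CL·Css at steady state → F = CL·Css·τ / D.
F = 25.3 × 1.5 × 8 / 366 = 0.830

0.830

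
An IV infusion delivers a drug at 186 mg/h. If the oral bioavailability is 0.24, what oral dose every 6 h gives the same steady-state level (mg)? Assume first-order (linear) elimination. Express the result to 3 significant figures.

To maintain the same Css, the systemic dosing rate must be unchanged: F·D/τ = infusion rate.
D = rate × τ / F = 186 × 6 / 0.24 = 4650 mg

4650 mg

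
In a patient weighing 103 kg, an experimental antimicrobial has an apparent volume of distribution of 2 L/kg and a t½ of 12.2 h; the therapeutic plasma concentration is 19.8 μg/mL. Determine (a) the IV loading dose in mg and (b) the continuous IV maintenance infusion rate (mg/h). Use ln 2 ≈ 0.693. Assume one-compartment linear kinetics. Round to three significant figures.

(a) 4080 mg; (b) 232 mg/h

Vd = 2 L/kg × 103 kg = 206.0 L
LD = Vd × C = 206.0 × 19.8 = 4079 mg
CL = 0.693 × Vd / t½ = 0.693 × 206.0 / 12.2 = 11.70 L/h
Infusion rate = CL × Css = 11.70 × 19.8 = 231.7 mg/h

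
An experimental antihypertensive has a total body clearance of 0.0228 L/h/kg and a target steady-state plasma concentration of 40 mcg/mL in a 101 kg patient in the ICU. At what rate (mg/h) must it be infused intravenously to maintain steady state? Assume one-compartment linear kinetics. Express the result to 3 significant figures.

92.1 mg/h

CL = 0.0228 L/h/kg × 101 kg = 2.303 L/h
Rate = CL × Css = 2.303 × 40 = 92.12 mg/h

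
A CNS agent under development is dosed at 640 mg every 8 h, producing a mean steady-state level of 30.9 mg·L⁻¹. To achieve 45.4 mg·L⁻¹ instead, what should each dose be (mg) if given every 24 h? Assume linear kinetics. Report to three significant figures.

With linear kinetics, Css is proportional to dose rate (D/τ) at fixed clearance.
D₂ = D₁ × (Css,target / Css,current) × (τ₂/τ₁) = 640 × (45.4/30.9) × (24/8) = 2821 mg

2820 mg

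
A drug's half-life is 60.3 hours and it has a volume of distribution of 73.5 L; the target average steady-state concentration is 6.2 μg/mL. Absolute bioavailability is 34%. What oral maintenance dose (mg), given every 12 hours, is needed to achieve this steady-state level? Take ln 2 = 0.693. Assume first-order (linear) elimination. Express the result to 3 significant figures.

185 mg

CL = 0.693 × Vd / t½ = 0.693 × 73.50 / 60.3 = 0.8447 L/h
D = CL × Css × τ / F = 0.8447 × 6.2 × 12 / 0.34 = 184.8 mg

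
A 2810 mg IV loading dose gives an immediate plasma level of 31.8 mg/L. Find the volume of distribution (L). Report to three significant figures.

Immediately after an IV bolus, C₀ = Dose / Vd, so Vd = Dose / C₀.
Vd = 2810 / 31.8 = 88.36 L

88.4 L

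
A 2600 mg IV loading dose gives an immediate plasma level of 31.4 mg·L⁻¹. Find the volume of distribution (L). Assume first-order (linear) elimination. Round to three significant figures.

Immediately after an IV bolus, C₀ = Dose / Vd, so Vd = Dose / C₀.
Vd = 2600 / 31.4 = 82.80 L

82.8 L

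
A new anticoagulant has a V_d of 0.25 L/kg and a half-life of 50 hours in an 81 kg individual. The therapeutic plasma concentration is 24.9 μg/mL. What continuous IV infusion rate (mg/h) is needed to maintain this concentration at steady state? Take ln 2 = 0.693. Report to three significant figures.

6.99 mg/h

Total Vd = 0.25 × 81 = 20.25 L
k = 0.693/50 = 0.01386 h⁻¹, so CL = k·Vd = 0.01386 × 20.25 = 0.2807 L/h
Infusion rate = CL × Css = 0.2807 × 24.9 = 6.989 mg/h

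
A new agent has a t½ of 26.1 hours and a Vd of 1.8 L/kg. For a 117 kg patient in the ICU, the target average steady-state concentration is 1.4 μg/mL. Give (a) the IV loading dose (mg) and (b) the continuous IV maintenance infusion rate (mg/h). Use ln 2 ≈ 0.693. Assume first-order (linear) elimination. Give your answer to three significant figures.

Vd = 1.8 L/kg × 117 kg = 210.6 L
LD = Vd × C = 210.6 × 1.4 = 294.8 mg
CL = 0.693 × Vd / t½ = 0.693 × 210.6 / 26.1 = 5.592 L/h
Infusion rate = CL × Css = 5.592 × 1.4 = 7.829 mg/h

(a) 295 mg; (b) 7.83 mg/h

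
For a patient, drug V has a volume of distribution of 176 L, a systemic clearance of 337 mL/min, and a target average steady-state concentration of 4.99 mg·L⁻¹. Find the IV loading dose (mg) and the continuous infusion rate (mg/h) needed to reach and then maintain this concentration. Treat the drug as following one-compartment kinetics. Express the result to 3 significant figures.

Loading dose = Vd × C = 176.0 × 4.99 = 878.2 mg
CL = 337 mL/min = 337 × 0.06 = 20.22 L/h
Maintenance: replace elimination → rate = CL × Css = 20.22 × 4.99 = 100.9 mg/h

(a) 878 mg; (b) 101 mg/h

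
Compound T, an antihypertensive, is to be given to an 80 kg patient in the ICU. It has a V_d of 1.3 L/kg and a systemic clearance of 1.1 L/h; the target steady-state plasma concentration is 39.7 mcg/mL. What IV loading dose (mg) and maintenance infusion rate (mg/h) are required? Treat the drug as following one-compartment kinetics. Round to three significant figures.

Vd(total) = 80 kg × 1.3 L/kg = 104.0 L
LD = Vd · C_target = 104.0 × 39.7 = 4129 mg
Maintenance: replace elimination → rate = CL × Css = 1.100 × 39.7 = 43.67 mg/h

(a) 4130 mg; (b) 43.7 mg/h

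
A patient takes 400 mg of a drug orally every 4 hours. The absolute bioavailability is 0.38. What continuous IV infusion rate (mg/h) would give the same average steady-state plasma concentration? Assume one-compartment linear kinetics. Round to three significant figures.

38.0 mg/h

Equivalent systemic input: infusion rate = F·D/τ.
Rate = 0.38 × 400 / 4 = 38.00 mg/h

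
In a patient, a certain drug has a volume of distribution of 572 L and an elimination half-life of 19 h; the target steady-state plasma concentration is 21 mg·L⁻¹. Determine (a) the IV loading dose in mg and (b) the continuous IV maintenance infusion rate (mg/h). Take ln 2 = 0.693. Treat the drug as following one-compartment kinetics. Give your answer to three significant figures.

LD = Vd × C = 572.0 × 21 = 12010 mg
CL = 0.693 × Vd / t½ = 0.693 × 572.0 / 19 = 20.86 L/h
Infusion rate = CL × Css = 20.86 × 21 = 438.1 mg/h

(a) 12000 mg; (b) 438 mg/h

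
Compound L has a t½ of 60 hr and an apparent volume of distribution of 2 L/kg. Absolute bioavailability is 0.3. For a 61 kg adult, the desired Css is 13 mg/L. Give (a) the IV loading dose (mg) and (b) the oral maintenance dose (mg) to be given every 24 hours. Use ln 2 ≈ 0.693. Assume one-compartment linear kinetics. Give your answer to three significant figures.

Vd(total) = 61 kg × 2 L/kg = 122.0 L
LD = Vd × C = 122.0 × 13 = 1586 mg
CL = 0.693 × Vd / t½ = 0.693 × 122.0 / 60 = 1.409 L/h
D = CL × Css × τ / F = 1.409 × 13 × 24 / 0.3 = 1465 mg

(a) 1590 mg; (b) 1470 mg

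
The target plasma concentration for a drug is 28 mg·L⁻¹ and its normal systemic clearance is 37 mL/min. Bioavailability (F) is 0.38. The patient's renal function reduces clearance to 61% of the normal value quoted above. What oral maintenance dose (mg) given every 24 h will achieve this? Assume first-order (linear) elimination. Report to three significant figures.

CL = 37 mL/min = 37 × 0.06 = 2.220 L/h
Patient clearance = 0.61 × 2.220 = 1.354 L/h
At steady state, dose per interval replaces the amount cleared in that interval: F·D/τ = CL·Css.
D = CL × Css × τ / F = 1.354 × 28 × 24 / 0.38 = 2394 mg

2390 mg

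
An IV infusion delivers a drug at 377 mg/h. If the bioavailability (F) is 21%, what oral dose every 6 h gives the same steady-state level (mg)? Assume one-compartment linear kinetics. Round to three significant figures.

To maintain the same Css, the systemic dosing rate must be unchanged: F·D/τ = infusion rate.
D = rate × τ / F = 377 × 6 / 0.21 = 10770 mg

10800 mg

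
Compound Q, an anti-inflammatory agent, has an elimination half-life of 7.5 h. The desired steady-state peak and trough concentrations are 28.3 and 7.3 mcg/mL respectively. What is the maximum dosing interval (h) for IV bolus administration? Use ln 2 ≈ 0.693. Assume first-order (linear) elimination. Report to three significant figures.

k = 0.693 / t½ = 0.693 / 7.5 = 0.09240 h⁻¹
Between IV bolus doses, concentration decays as C = C₀·e^(−kτ), so C_peak/C_trough = e^(kτ).
τ_max = ln(C_peak/C_trough) / k = ln(28.3/7.3) / 0.09240 = 1.355 / 0.09240 = 14.66 h

14.7 h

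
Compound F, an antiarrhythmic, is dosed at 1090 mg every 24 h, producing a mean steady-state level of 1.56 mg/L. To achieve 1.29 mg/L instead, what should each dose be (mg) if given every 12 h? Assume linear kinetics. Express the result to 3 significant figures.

451 mg

For first-order elimination, Css ∝ F·D/(CL·τ); F and CL are unchanged, so Css ∝ D/τ.
D₂ = D₁ × (Css,target / Css,current) × (τ₂/τ₁) = 1090 × (1.29/1.56) × (12/24) = 450.7 mg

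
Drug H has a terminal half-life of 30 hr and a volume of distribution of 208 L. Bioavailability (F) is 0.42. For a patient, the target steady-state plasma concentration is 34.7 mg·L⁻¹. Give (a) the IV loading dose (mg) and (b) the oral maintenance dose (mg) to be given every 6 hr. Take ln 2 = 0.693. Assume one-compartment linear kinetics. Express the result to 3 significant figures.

(a) 7220 mg; (b) 2380 mg

LD = Vd × C = 208.0 × 34.7 = 7218 mg
CL = 0.693 × Vd / t½ = 0.693 × 208.0 / 30 = 4.805 L/h
D = CL × Css × τ / F = 4.805 × 34.7 × 6 / 0.42 = 2382 mg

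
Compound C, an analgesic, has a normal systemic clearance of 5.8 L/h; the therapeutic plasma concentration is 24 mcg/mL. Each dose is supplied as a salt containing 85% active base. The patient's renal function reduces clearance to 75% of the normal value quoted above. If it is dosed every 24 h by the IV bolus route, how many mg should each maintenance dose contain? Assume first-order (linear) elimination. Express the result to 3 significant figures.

Patient clearance = 0.75 × 5.800 = 4.350 L/h
D = CL × Css × τ / S = 4.350 × 24 × 24 / 0.85 = 2948 mg

2950 mg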